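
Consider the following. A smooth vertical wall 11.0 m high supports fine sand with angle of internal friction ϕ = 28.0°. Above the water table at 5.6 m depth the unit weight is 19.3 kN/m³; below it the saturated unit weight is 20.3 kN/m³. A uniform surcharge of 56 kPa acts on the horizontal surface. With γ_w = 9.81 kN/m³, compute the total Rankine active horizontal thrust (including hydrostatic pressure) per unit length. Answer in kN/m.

K_a = tan²(45° − φ/2) = 0.3610.
γ' = 20.3 − 9.81 = 10.49 kN/m³. h₂ = H − d_w = 5.4 m.
σ'_h: at surface K_a·q = 20.22; at WT K_a(q+γd_w) = 59.24; at base K_a(q+γd_w+γ'h₂) = 79.69 kPa.
P₁ = ½(20.22+59.24)×5.6 = 222.5; P₂ = ½(59.24+79.69)×5.4 = 375.1; P_w = ½γ_w h₂² = 143.0.
Total = 222.5+375.1+143.0 = 740.6 kN/m.

741 kN/m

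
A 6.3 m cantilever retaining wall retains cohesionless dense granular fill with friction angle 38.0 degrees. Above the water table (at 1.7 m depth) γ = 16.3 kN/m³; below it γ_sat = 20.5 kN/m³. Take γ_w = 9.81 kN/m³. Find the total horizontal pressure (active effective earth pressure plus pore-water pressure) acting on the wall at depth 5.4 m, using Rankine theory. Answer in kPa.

52.3 kPa

K_a = (1 − sin φ)/(1 + sin φ) = 0.2379.
γ' = 20.5 − 9.81 = 10.69 kN/m³.
Effective vertical stress at 5.4 m: σ'_v = 16.3×1.7 + 10.69×3.70 = 67.26 kPa.
σ'_h = K_a σ'_v = 0.2379 × 67.26 = 16.00 kPa; u = γ_w × 3.70 = 36.30 kPa.
Total σ_h = 16.00 + 36.30 = 52.30 kPa.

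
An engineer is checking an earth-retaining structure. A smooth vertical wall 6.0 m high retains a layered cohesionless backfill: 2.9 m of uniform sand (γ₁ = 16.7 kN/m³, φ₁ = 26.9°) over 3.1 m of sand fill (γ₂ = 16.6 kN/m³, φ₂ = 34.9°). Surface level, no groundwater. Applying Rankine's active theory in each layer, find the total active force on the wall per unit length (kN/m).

K_a1 = tan²(45°−26.9°/2) = 0.3770; K_a2 = tan²(45°−34.9°/2) = 0.2721.
Layer 1: σ at base = K_a1 γ₁ h₁ = 18.26 kPa; P₁ = ½×18.26×2.9 = 26.47.
Layer 2: σ_v at top = γ₁h₁ = 48.43; σ_h top = K_a2×48.43 = 13.18; σ_h base = K_a2×(48.43+16.6×3.1) = 27.18.
P₂ = ½(13.18+27.18)×3.1 = 62.57. Total P_a = 26.47+62.57 = 89.04 kN/m.

89.0 kN/m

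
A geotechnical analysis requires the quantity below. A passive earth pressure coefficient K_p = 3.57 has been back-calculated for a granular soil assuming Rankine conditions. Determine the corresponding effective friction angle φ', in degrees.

K_p = (1+sin φ)/(1−sin φ) ⇒ sin φ = (K_p − 1)/(K_p + 1) = 0.5624.
φ = arcsin(0.5624) = 34.22°.

34.2°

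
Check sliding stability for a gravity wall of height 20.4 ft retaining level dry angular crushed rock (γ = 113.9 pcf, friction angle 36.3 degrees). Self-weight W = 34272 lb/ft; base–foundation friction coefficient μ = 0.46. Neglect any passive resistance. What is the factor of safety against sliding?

K_a = tan²(45° − 36.3°/2) = 0.2563.
P_a = ½K_aγH² = 0.5×0.2563×113.9×20.4² = 6074 lb/ft, acting at H/3 = 6.800 ft above the base.
FS_sliding = μW / P_a = 0.46×34272 / 6074 = 2.596.

2.60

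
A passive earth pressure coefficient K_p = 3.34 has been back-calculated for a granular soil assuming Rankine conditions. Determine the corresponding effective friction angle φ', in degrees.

32.6°

K_p = (1+sin φ)/(1−sin φ) ⇒ sin φ = (K_p − 1)/(K_p + 1) = 0.5392.
φ = arcsin(0.5392) = 32.63°.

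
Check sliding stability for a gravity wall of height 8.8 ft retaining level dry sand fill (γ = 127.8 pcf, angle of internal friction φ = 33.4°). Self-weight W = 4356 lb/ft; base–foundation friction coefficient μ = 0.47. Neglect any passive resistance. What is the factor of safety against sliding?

1.43

K_a = tan²(45° − 33.4°/2) = 0.2899.
P_a = ½K_aγH² = 0.5×0.2899×127.8×8.8² = 1435 lb/ft, acting at H/3 = 2.933 ft above the base.
FS_sliding = μW / P_a = 0.47×4356 / 1435 = 1.427.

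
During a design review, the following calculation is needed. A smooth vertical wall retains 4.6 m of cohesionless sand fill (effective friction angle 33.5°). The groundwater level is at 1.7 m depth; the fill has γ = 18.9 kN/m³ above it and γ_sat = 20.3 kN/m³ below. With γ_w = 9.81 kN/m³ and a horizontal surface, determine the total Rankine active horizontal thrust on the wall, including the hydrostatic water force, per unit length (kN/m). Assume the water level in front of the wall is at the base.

88.8 kN/m

K_a = tan²(45° − φ/2) = 0.2887.
γ' = 20.3 − 9.81 = 10.49 kN/m³. Depth below WT = 2.9 m.
σ'_h at WT = K_a γ d_w = 9.276 kPa; at base = 9.276 + K_a γ' × 2.9 = 18.06 kPa.
P₁ (0–1.7 m) = ½×9.276×1.7 = 7.885. P₂ (1.7–4.6 m) = ½(9.276+18.06)×2.9 = 39.64.
P_w = ½ γ_w h₂² = 0.5×9.81×2.9² = 41.25. Total = 7.885+39.64+41.25 = 88.77 kN/m.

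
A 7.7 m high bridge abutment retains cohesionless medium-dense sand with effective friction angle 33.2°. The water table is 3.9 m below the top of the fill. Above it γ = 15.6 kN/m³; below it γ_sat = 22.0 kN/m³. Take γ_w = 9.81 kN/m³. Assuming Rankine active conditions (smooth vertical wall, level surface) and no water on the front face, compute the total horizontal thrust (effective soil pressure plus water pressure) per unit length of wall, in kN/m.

K_a = tan²(45° − φ/2) = 0.2924.
γ' = 22.0 − 9.81 = 12.19 kN/m³. Depth below WT = 3.8 m.
σ'_h at WT = K_a γ d_w = 17.79 kPa; at base = 17.79 + K_a γ' × 3.8 = 31.33 kPa.
P₁ (0–3.9 m) = ½×17.79×3.9 = 34.68. P₂ (3.9–7.7 m) = ½(17.79+31.33)×3.8 = 93.32.
P_w = ½ γ_w h₂² = 0.5×9.81×3.8² = 70.83. Total = 34.68+93.32+70.83 = 198.8 kN/m.

199 kN/m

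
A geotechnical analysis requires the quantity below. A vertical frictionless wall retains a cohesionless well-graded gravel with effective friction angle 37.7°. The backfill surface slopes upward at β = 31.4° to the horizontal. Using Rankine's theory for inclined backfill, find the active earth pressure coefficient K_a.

0.388

K_a = cos β · (cos β − √(cos²β − cos²φ)) / (cos β + √(cos²β − cos²φ)).
cos β = 0.8536, cos φ = 0.7912, √(cos²β − cos²φ) = 0.3202.
K_a = 0.8536 × (0.8536 − 0.3202)/(0.8536 + 0.3202) = 0.3879.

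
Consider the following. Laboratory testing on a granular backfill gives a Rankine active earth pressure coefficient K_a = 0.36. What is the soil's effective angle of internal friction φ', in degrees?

28.1°

K_a = tan²(45° − φ/2) ⇒ 45° − φ/2 = arctan(√0.36) = 30.96°.
φ = 2(45° − 30.96°) = 28.07°.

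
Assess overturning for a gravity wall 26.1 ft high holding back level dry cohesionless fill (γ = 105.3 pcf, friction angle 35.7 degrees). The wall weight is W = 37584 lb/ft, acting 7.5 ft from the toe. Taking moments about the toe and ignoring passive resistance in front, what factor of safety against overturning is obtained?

3.43

K_a = tan²(45° − 35.7°/2) = 0.2630.
P_a = ½K_aγH² = 0.5×0.2630×105.3×26.1² = 9432 lb/ft, acting at H/3 = 8.700 ft above the base.
Overturning moment M_o = P_a × H/3 = 9432 × 8.700 = 82060.
Resisting moment M_r = W × 7.5 = 37584 × 7.5 = 281900.
FS_overturning = M_r/M_o = 281900/82060 = 3.435.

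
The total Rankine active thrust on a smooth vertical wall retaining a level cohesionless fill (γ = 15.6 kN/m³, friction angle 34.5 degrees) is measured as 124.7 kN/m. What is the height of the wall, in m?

K_a = 0.2768. P_a = ½ K_a γ H² ⇒ H = √(2P_a/(K_a γ)).
H = √(2×124.7/(0.2768×15.6)) = 7.600 m.

7.60 m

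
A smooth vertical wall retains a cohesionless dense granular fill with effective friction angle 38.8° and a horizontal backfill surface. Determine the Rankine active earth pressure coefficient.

0.230

K_a = (1 − sin φ)/(1 + sin φ) = (1 − sin 38.8°)/(1 + sin 38.8°) = 0.2296.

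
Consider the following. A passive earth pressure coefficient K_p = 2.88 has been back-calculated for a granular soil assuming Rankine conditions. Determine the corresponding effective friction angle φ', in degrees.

K_p = (1+sin φ)/(1−sin φ) ⇒ sin φ = (K_p − 1)/(K_p + 1) = 0.4845.
φ = arcsin(0.4845) = 28.98°.

29.0°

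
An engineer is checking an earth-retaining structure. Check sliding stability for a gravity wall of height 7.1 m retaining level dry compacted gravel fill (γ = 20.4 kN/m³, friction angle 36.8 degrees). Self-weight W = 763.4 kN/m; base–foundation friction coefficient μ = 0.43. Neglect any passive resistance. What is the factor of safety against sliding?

2.55

K_a = tan²(45° − 36.8°/2) = 0.2508.
P_a = ½K_aγH² = 0.5×0.2508×20.4×7.1² = 128.9 kN/m, acting at H/3 = 2.367 m above the base.
FS_sliding = μW / P_a = 0.43×763.4 / 128.9 = 2.546.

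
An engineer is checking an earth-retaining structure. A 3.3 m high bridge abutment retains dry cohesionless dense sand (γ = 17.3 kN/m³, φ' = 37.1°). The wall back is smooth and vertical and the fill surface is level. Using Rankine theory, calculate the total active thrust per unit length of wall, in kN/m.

K_a = tan²(45° − φ/2) = 0.2475.
P_a = ½ K_a γ H² = 0.5 × 0.2475 × 17.3 × 3.3² = 23.31 kN/m.

23.3 kN/m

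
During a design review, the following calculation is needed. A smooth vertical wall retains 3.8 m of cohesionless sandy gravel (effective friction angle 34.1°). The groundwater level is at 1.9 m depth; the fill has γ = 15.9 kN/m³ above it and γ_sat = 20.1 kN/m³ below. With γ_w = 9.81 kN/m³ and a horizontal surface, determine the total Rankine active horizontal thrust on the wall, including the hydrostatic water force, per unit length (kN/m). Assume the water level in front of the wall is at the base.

K_a = tan²(45° − φ/2) = 0.2815.
γ' = 20.1 − 9.81 = 10.29 kN/m³. Depth below WT = 1.9 m.
σ'_h at WT = K_a γ d_w = 8.505 kPa; at base = 8.505 + K_a γ' × 1.9 = 14.01 kPa.
P₁ (0–1.9 m) = ½×8.505×1.9 = 8.080. P₂ (1.9–3.8 m) = ½(8.505+14.01)×1.9 = 21.39.
P_w = ½ γ_w h₂² = 0.5×9.81×1.9² = 17.71. Total = 8.080+21.39+17.71 = 47.17 kN/m.

47.2 kN/m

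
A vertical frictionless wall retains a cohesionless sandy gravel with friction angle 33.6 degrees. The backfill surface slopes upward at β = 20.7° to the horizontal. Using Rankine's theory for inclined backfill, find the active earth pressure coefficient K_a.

0.350

K_a = cos β · (cos β − √(cos²β − cos²φ)) / (cos β + √(cos²β − cos²φ)).
cos β = 0.9354, cos φ = 0.8329, √(cos²β − cos²φ) = 0.4258.
K_a = 0.9354 × (0.9354 − 0.4258)/(0.9354 + 0.4258) = 0.3502.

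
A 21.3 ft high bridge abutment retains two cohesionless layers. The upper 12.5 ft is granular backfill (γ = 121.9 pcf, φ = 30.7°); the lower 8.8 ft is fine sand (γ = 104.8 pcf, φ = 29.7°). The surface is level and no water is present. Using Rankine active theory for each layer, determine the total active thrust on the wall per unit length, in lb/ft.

K_a1 = tan²(45°−30.7°/2) = 0.3240; K_a2 = tan²(45°−29.7°/2) = 0.3374.
Layer 1: σ at base = K_a1 γ₁ h₁ = 493.7 psf; P₁ = ½×493.7×12.5 = 3086.
Layer 2: σ_v at top = γ₁h₁ = 1524; σ_h top = K_a2×1524 = 514.1; σ_h base = K_a2×(1524+104.8×8.8) = 825.2.
P₂ = ½(514.1+825.2)×8.8 = 5893. Total P_a = 3086+5893 = 8979 lb/ft.

8980 lb/ft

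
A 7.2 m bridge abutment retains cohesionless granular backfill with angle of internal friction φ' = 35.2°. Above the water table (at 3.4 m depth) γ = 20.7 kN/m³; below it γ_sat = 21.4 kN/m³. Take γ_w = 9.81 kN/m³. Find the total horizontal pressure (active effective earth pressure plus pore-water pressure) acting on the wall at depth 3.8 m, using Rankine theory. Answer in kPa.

K_a = (1 − sin φ)/(1 + sin φ) = 0.2687.
γ' = 21.4 − 9.81 = 11.59 kN/m³.
Effective vertical stress at 3.8 m: σ'_v = 20.7×3.4 + 11.59×0.400 = 75.02 kPa.
σ'_h = K_a σ'_v = 0.2687 × 75.02 = 20.16 kPa; u = γ_w × 0.400 = 3.924 kPa.
Total σ_h = 20.16 + 3.924 = 24.08 kPa.

24.1 kPa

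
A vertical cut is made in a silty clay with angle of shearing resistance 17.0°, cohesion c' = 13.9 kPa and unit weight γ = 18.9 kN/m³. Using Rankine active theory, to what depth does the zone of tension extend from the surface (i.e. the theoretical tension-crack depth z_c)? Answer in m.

1.99 m

K_a = tan²(45° − 17.0°/2) = 0.5475; √K_a = 0.7400.
The active pressure is zero where K_a γ z = 2c√K_a, so z_c = 2c/(γ√K_a) = 2×13.9/(18.9×0.7400) = 1.988 m.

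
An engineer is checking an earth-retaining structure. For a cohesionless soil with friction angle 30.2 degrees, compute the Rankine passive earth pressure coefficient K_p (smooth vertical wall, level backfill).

3.02

K_p = (1 + sin φ)/(1 − sin φ) = tan²(45° + 30.2°/2) = 3.024.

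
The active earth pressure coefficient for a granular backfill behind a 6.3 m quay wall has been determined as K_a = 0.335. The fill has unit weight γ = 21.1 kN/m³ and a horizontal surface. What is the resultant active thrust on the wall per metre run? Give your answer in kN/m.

140 kN/m

P = ½ K_a γ H² = 0.5 × 0.335 × 21.1 × 6.3² = 140.3 kN/m.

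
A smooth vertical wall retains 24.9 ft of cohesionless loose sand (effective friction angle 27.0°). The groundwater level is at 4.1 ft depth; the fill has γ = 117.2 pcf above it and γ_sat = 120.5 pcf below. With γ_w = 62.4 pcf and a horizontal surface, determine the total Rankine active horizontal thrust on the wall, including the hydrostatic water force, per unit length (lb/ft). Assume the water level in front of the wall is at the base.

K_a = tan²(45° − φ/2) = 0.3755.
γ' = 120.5 − 62.4 = 58.10 pcf. Depth below WT = 20.8 ft.
σ'_h at WT = K_a γ d_w = 180.4 psf; at base = 180.4 + K_a γ' × 20.8 = 634.3 psf.
P₁ (0–4.1 ft) = ½×180.4×4.1 = 369.9. P₂ (4.1–24.9 ft) = ½(180.4+634.3)×20.8 = 8473.
P_w = ½ γ_w h₂² = 0.5×62.4×20.8² = 13500. Total = 369.9+8473+13500 = 22340 lb/ft.

22300 lb/ft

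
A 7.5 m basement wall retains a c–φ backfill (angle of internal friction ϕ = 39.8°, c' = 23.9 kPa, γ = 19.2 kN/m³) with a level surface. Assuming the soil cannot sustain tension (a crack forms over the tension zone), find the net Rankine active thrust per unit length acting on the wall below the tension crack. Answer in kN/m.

10.1 kN/m

K_a = 0.2194; √K_a = 0.4684.
Tension-crack depth z_c = 2c/(γ√K_a) = 2×23.9/(19.2×0.4684) = 5.315 m.
σ_a at base = K_a γ H − 2c√K_a = 0.2194×19.2×7.5 − 2×23.9×0.4684 = 9.207 kPa.
P_a = ½ × 9.207 × (H − z_c) = 0.5×9.207×2.185 = 10.06 kN/m.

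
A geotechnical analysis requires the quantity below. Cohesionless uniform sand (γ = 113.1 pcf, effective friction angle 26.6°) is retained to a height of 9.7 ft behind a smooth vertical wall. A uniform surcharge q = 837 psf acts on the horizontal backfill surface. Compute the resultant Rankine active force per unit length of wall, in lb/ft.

K_a = tan²(45° − φ/2) = 0.3814.
Soil triangle: ½ K_a γ H² = 0.5×0.3814×113.1×9.7² = 2030 lb/ft.
Surcharge rectangle: K_a q H = 0.3814×837×9.7 = 3097 lb/ft.
Total = 2030 + 3097 = 5127 lb/ft.

5130 lb/ft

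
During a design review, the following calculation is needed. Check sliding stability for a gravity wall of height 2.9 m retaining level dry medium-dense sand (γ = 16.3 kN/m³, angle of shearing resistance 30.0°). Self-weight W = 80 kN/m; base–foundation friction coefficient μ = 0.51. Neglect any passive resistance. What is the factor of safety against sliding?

K_a = tan²(45° − 30.0°/2) = 0.3333.
P_a = ½K_aγH² = 0.5×0.3333×16.3×2.9² = 22.85 kN/m, acting at H/3 = 0.9667 m above the base.
FS_sliding = μW / P_a = 0.51×80 / 22.85 = 1.786.

1.79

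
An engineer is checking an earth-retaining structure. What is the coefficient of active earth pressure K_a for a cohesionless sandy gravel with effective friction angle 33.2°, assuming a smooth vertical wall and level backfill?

0.292

K_a = tan²(45° − φ/2) = tan²(28.40°) = 0.2924.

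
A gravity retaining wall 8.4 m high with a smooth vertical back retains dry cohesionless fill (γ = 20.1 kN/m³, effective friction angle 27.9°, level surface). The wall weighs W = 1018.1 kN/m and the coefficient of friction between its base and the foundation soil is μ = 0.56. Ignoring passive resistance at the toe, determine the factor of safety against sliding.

2.22

K_a = tan²(45° − 27.9°/2) = 0.3625.
P_a = ½K_aγH² = 0.5×0.3625×20.1×8.4² = 257.0 kN/m, acting at H/3 = 2.800 m above the base.
FS_sliding = μW / P_a = 0.56×1018.1 / 257.0 = 2.218.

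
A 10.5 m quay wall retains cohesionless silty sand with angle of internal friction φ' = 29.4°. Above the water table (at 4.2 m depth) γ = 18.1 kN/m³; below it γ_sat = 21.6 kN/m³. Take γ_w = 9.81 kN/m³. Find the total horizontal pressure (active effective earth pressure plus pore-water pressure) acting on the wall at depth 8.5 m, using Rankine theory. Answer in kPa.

K_a = (1 − sin φ)/(1 + sin φ) = 0.3415.
γ' = 21.6 − 9.81 = 11.79 kN/m³.
Effective vertical stress at 8.5 m: σ'_v = 18.1×4.2 + 11.79×4.30 = 126.7 kPa.
σ'_h = K_a σ'_v = 0.3415 × 126.7 = 43.27 kPa; u = γ_w × 4.30 = 42.18 kPa.
Total σ_h = 43.27 + 42.18 = 85.45 kPa.

85.5 kPa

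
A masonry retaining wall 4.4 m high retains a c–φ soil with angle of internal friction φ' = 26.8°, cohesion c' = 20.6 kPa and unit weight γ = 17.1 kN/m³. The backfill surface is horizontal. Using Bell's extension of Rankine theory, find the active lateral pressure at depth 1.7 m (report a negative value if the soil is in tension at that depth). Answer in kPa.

K_a = (1 − sin φ)/(1 + sin φ) = 0.3785.
σ_a = K_a γ z − 2c√K_a = 0.3785×17.1×1.7 − 2×20.6×0.6152 = -14.34 kPa.

-14.3 kPa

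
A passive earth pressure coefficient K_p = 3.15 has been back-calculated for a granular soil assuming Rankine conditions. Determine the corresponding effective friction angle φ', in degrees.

K_p = (1+sin φ)/(1−sin φ) ⇒ sin φ = (K_p − 1)/(K_p + 1) = 0.5181.
φ = arcsin(0.5181) = 31.20°.

31.2°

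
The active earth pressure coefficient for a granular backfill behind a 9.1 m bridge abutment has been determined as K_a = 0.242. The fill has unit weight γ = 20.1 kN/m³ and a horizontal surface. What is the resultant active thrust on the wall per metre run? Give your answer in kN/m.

P = ½ K_a γ H² = 0.5 × 0.242 × 20.1 × 9.1² = 201.4 kN/m.

201 kN/m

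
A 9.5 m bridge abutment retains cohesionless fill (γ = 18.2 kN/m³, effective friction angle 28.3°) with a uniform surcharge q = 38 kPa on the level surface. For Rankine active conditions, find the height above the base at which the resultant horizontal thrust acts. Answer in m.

3.65 m

K_a = 0.3568.
Triangular part P₁ = ½K_aγH² = 293.0 at H/3 = 3.167 m; rectangular part P₂ = K_a q H = 128.8 at H/2 = 4.750 m.
ȳ = (P₁·3.167 + P₂·4.750)/(P₁+P₂) = 3.650 m.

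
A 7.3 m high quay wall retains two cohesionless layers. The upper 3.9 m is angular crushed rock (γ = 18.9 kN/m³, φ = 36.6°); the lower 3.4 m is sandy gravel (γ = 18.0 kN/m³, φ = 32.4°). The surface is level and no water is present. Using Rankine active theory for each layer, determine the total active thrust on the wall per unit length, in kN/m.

144 kN/m

K_a1 = tan²(45°−36.6°/2) = 0.2530; K_a2 = tan²(45°−32.4°/2) = 0.3022.
Layer 1: σ at base = K_a1 γ₁ h₁ = 18.65 kPa; P₁ = ½×18.65×3.9 = 36.36.
Layer 2: σ_v at top = γ₁h₁ = 73.71; σ_h top = K_a2×73.71 = 22.28; σ_h base = K_a2×(73.71+18.0×3.4) = 40.77.
P₂ = ½(22.28+40.77)×3.4 = 107.2. Total P_a = 36.36+107.2 = 143.5 kN/m.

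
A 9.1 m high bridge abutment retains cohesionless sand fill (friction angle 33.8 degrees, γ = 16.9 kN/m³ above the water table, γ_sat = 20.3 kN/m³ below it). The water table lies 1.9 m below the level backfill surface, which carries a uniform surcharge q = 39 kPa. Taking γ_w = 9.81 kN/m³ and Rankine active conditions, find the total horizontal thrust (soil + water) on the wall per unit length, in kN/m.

508 kN/m

K_a = tan²(45° − φ/2) = 0.2851.
γ' = 20.3 − 9.81 = 10.49 kN/m³. h₂ = H − d_w = 7.2 m.
σ'_h: at surface K_a·q = 11.12; at WT K_a(q+γd_w) = 20.27; at base K_a(q+γd_w+γ'h₂) = 41.81 kPa.
P₁ = ½(11.12+20.27)×1.9 = 29.82; P₂ = ½(20.27+41.81)×7.2 = 223.5; P_w = ½γ_w h₂² = 254.3.
Total = 29.82+223.5+254.3 = 507.6 kN/m.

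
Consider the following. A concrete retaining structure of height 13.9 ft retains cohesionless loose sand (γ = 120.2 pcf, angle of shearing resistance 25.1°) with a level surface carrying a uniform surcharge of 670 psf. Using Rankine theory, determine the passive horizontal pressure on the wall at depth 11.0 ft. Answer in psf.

4930 psf

K_p = (1 + sin φ)/(1 − sin φ) = 2.473.
σ_v = γz + q = 120.2 × 11.0 + 670 = 1992 psf.
σ_h = K_p σ_v = 2.473 × 1992 = 4928 psf.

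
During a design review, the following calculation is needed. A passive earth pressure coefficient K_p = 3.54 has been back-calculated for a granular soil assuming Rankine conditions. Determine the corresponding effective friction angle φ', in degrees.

K_p = (1+sin φ)/(1−sin φ) ⇒ sin φ = (K_p − 1)/(K_p + 1) = 0.5595.
φ = arcsin(0.5595) = 34.02°.

34.0°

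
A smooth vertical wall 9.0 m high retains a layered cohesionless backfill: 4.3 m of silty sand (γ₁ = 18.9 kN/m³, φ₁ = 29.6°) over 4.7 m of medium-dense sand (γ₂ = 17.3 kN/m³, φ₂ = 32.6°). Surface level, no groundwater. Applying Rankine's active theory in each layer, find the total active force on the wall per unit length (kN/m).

K_a1 = tan²(45°−29.6°/2) = 0.3387; K_a2 = tan²(45°−32.6°/2) = 0.2997.
Layer 1: σ at base = K_a1 γ₁ h₁ = 27.53 kPa; P₁ = ½×27.53×4.3 = 59.19.
Layer 2: σ_v at top = γ₁h₁ = 81.27; σ_h top = K_a2×81.27 = 24.36; σ_h base = K_a2×(81.27+17.3×4.7) = 48.73.
P₂ = ½(24.36+48.73)×4.7 = 171.8. Total P_a = 59.19+171.8 = 231.0 kN/m.

231 kN/m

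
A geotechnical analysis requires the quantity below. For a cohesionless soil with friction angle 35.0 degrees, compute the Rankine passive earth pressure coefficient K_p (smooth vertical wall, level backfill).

K_p = (1 + sin φ)/(1 − sin φ) = tan²(45° + 35.0°/2) = 3.690.

3.69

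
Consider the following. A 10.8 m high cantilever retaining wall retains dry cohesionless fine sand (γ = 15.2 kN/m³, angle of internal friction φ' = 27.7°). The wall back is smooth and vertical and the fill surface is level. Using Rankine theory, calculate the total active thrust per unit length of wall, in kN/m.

K_a = tan²(45° − φ/2) = 0.3653.
P_a = ½ K_a γ H² = 0.5 × 0.3653 × 15.2 × 10.8² = 323.9 kN/m.

324 kN/m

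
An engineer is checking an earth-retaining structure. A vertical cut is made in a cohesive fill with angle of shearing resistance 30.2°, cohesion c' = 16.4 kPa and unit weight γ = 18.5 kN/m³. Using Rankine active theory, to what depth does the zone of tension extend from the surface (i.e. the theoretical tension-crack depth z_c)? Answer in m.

3.08 m

K_a = tan²(45° − 30.2°/2) = 0.3307; √K_a = 0.5750.
The active pressure is zero where K_a γ z = 2c√K_a, so z_c = 2c/(γ√K_a) = 2×16.4/(18.5×0.5750) = 3.083 m.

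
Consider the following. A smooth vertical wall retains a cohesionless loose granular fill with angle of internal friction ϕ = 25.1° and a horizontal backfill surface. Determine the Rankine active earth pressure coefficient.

0.404

K_a = (1 − sin φ)/(1 + sin φ) = (1 − sin 25.1°)/(1 + sin 25.1°) = 0.4043.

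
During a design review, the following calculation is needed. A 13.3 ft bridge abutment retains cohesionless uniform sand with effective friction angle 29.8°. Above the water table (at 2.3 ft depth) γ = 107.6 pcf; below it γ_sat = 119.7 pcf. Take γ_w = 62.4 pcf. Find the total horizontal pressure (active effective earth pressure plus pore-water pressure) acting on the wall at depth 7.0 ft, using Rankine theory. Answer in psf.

K_a = (1 − sin φ)/(1 + sin φ) = 0.3360.
γ' = 119.7 − 62.4 = 57.30 pcf.
Effective vertical stress at 7.0 ft: σ'_v = 107.6×2.3 + 57.30×4.70 = 516.8 psf.
σ'_h = K_a σ'_v = 0.3360 × 516.8 = 173.7 psf; u = γ_w × 4.70 = 293.3 psf.
Total σ_h = 173.7 + 293.3 = 466.9 psf.

467 psf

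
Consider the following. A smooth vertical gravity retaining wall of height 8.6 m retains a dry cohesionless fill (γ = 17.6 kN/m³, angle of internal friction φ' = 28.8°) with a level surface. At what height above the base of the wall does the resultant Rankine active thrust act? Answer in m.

2.87 m

K_a = 0.3498.
The pressure distribution is triangular, so the resultant acts at H/3 above the base = 8.6/3 = 2.867 m.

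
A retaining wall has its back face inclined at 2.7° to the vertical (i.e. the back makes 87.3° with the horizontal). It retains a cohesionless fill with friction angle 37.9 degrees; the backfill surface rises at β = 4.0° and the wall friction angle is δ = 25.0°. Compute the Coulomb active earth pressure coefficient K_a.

K_a = sin²(α+φ) / [sin²α · sin(α−δ) · (1 + √{sin(φ+δ)sin(φ−β) / (sin(α−δ)sin(α+β))})²].
With α = 87.3°, φ = 37.9°, δ = 25.0°, β = 4.0°: K_a = 0.2471.

0.247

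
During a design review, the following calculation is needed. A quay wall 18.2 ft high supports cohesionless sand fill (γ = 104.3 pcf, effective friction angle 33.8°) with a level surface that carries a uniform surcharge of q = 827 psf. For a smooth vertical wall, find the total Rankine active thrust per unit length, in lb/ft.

9220 lb/ft

K_a = tan²(45° − φ/2) = 0.2851.
Soil triangle: ½ K_a γ H² = 0.5×0.2851×104.3×18.2² = 4925 lb/ft.
Surcharge rectangle: K_a q H = 0.2851×827×18.2 = 4291 lb/ft.
Total = 4925 + 4291 = 9216 lb/ft.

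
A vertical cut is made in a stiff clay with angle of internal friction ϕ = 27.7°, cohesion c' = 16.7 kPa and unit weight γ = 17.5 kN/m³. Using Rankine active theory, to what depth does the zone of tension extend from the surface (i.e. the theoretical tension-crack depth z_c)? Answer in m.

3.16 m

K_a = tan²(45° − 27.7°/2) = 0.3653; √K_a = 0.6044.
The active pressure is zero where K_a γ z = 2c√K_a, so z_c = 2c/(γ√K_a) = 2×16.7/(17.5×0.6044) = 3.158 m.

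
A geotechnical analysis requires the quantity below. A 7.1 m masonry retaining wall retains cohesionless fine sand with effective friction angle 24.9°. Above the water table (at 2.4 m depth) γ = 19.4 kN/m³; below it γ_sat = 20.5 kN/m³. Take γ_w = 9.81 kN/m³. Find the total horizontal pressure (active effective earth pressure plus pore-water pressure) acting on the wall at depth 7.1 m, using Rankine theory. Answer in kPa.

85.5 kPa

K_a = (1 − sin φ)/(1 + sin φ) = 0.4074.
γ' = 20.5 − 9.81 = 10.69 kN/m³.
Effective vertical stress at 7.1 m: σ'_v = 19.4×2.4 + 10.69×4.70 = 96.80 kPa.
σ'_h = K_a σ'_v = 0.4074 × 96.80 = 39.44 kPa; u = γ_w × 4.70 = 46.11 kPa.
Total σ_h = 39.44 + 46.11 = 85.55 kPa.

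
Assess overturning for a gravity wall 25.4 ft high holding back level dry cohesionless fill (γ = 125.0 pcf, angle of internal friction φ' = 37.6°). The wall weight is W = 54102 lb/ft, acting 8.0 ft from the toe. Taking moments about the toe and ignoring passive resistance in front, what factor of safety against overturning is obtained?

K_a = tan²(45° − 37.6°/2) = 0.2421.
P_a = ½K_aγH² = 0.5×0.2421×125.0×25.4² = 9763 lb/ft, acting at H/3 = 8.467 ft above the base.
Overturning moment M_o = P_a × H/3 = 9763 × 8.467 = 82660.
Resisting moment M_r = W × 8.0 = 54102 × 8.0 = 432800.
FS_overturning = M_r/M_o = 432800/82660 = 5.236.

5.24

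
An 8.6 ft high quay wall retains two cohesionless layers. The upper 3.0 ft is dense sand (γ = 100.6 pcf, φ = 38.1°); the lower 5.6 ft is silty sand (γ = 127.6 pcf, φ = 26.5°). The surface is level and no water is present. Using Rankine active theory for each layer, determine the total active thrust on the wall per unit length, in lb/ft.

K_a1 = tan²(45°−38.1°/2) = 0.2368; K_a2 = tan²(45°−26.5°/2) = 0.3829.
Layer 1: σ at base = K_a1 γ₁ h₁ = 71.48 psf; P₁ = ½×71.48×3.0 = 107.2.
Layer 2: σ_v at top = γ₁h₁ = 301.8; σ_h top = K_a2×301.8 = 115.6; σ_h base = K_a2×(301.8+127.6×5.6) = 389.2.
P₂ = ½(115.6+389.2)×5.6 = 1413. Total P_a = 107.2+1413 = 1521 lb/ft.

1520 lb/ft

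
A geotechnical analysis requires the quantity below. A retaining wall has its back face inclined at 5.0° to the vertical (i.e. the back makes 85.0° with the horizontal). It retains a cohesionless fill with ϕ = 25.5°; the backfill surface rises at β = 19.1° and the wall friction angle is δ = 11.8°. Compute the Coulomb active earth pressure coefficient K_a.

K_a = sin²(α+φ) / [sin²α · sin(α−δ) · (1 + √{sin(φ+δ)sin(φ−β) / (sin(α−δ)sin(α+β))})²].
With α = 85.0°, φ = 25.5°, δ = 11.8°, β = 19.1°: K_a = 0.5728.

0.573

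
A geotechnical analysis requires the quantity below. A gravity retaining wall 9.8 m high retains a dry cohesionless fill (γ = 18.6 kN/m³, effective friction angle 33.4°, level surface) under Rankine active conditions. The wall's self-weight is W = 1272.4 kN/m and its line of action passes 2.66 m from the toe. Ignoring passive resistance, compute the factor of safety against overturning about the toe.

K_a = tan²(45° − 33.4°/2) = 0.2899.
P_a = ½K_aγH² = 0.5×0.2899×18.6×9.8² = 259.0 kN/m, acting at H/3 = 3.267 m above the base.
Overturning moment M_o = P_a × H/3 = 259.0 × 3.267 = 845.9.
Resisting moment M_r = W × 2.66 = 1272.4 × 2.66 = 3385.
FS_overturning = M_r/M_o = 3385/845.9 = 4.001.

4.00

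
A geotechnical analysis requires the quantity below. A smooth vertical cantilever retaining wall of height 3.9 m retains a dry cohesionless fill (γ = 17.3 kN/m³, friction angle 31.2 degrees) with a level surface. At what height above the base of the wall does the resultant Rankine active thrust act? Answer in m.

K_a = 0.3175.
The pressure distribution is triangular, so the resultant acts at H/3 above the base = 3.9/3 = 1.300 m.

1.30 m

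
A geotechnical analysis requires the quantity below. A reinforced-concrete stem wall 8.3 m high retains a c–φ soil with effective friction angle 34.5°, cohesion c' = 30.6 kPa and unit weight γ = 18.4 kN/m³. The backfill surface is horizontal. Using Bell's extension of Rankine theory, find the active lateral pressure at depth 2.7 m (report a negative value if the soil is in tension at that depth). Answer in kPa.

-18.4 kPa

K_a = (1 − sin φ)/(1 + sin φ) = 0.2768.
σ_a = K_a γ z − 2c√K_a = 0.2768×18.4×2.7 − 2×30.6×0.5261 = -18.45 kPa.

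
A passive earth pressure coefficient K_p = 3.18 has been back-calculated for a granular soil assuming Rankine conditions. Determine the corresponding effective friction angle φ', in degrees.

31.4°

K_p = (1+sin φ)/(1−sin φ) ⇒ sin φ = (K_p − 1)/(K_p + 1) = 0.5215.
φ = arcsin(0.5215) = 31.44°.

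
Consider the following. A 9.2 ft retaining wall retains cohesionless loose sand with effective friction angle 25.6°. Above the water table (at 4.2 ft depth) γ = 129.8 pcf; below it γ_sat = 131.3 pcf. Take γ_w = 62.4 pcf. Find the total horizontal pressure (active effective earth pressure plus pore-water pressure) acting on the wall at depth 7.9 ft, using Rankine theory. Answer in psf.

548 psf

K_a = (1 − sin φ)/(1 + sin φ) = 0.3966.
γ' = 131.3 − 62.4 = 68.90 pcf.
Effective vertical stress at 7.9 ft: σ'_v = 129.8×4.2 + 68.90×3.70 = 800.1 psf.
σ'_h = K_a σ'_v = 0.3966 × 800.1 = 317.3 psf; u = γ_w × 3.70 = 230.9 psf.
Total σ_h = 317.3 + 230.9 = 548.2 psf.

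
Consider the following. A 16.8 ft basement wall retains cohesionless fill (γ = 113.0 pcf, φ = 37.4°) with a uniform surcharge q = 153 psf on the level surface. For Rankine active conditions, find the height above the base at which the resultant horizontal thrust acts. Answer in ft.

K_a = 0.2443.
Triangular part P₁ = ½K_aγH² = 3895 at H/3 = 5.600 ft; rectangular part P₂ = K_a q H = 627.9 at H/2 = 8.400 ft.
ȳ = (P₁·5.600 + P₂·8.400)/(P₁+P₂) = 5.989 ft.

5.99 ft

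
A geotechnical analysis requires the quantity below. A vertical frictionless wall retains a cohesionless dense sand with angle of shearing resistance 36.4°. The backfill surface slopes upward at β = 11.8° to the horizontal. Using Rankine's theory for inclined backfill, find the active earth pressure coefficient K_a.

K_a = cos β · (cos β − √(cos²β − cos²φ)) / (cos β + √(cos²β − cos²φ)).
cos β = 0.9789, cos φ = 0.8049, √(cos²β − cos²φ) = 0.5571.
K_a = 0.9789 × (0.9789 − 0.5571)/(0.9789 + 0.5571) = 0.2688.

0.269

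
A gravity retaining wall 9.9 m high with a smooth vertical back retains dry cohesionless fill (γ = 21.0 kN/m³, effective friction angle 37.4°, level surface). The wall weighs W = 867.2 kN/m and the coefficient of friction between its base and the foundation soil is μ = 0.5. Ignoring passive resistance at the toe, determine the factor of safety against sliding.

K_a = tan²(45° − 37.4°/2) = 0.2443.
P_a = ½K_aγH² = 0.5×0.2443×21.0×9.9² = 251.4 kN/m, acting at H/3 = 3.300 m above the base.
FS_sliding = μW / P_a = 0.5×867.2 / 251.4 = 1.725.

1.72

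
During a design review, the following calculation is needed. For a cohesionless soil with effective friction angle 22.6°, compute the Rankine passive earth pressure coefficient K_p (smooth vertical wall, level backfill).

K_p = (1 + sin φ)/(1 − sin φ) = tan²(45° + 22.6°/2) = 2.248.

2.25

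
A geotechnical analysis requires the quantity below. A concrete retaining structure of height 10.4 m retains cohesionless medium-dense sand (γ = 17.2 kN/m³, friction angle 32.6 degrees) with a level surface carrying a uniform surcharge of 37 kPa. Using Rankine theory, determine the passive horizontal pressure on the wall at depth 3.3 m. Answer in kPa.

313 kPa

K_p = (1 + sin φ)/(1 − sin φ) = 3.336.
σ_v = γz + q = 17.2 × 3.3 + 37 = 93.76 kPa.
σ_h = K_p σ_v = 3.336 × 93.76 = 312.8 kPa.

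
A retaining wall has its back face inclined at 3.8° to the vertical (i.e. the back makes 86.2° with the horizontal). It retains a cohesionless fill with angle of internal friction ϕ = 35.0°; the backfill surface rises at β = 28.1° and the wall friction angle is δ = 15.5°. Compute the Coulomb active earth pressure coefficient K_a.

0.441

K_a = sin²(α+φ) / [sin²α · sin(α−δ) · (1 + √{sin(φ+δ)sin(φ−β) / (sin(α−δ)sin(α+β))})²].
With α = 86.2°, φ = 35.0°, δ = 15.5°, β = 28.1°: K_a = 0.4413.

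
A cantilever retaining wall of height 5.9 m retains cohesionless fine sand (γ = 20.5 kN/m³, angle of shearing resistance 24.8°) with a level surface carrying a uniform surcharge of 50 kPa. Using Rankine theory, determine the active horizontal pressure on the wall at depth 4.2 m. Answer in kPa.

K_a = (1 − sin φ)/(1 + sin φ) = 0.4090.
σ_v = γz + q = 20.5 × 4.2 + 50 = 136.1 kPa.
σ_h = K_a σ_v = 0.4090 × 136.1 = 55.66 kPa.

55.7 kPa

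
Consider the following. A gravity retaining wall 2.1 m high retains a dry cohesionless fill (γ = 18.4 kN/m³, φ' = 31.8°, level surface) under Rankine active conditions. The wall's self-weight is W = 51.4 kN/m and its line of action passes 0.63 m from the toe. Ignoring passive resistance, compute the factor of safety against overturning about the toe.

3.68

K_a = tan²(45° − 31.8°/2) = 0.3098.
P_a = ½K_aγH² = 0.5×0.3098×18.4×2.1² = 12.57 kN/m, acting at H/3 = 0.7000 m above the base.
Overturning moment M_o = P_a × H/3 = 12.57 × 0.7000 = 8.798.
Resisting moment M_r = W × 0.63 = 51.4 × 0.63 = 32.38.
FS_overturning = M_r/M_o = 32.38/8.798 = 3.680.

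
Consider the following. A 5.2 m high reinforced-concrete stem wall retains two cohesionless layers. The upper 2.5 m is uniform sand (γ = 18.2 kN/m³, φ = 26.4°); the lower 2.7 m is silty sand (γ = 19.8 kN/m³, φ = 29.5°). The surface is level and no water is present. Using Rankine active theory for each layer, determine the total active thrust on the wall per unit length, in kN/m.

K_a1 = tan²(45°−26.4°/2) = 0.3844; K_a2 = tan²(45°−29.5°/2) = 0.3401.
Layer 1: σ at base = K_a1 γ₁ h₁ = 17.49 kPa; P₁ = ½×17.49×2.5 = 21.86.
Layer 2: σ_v at top = γ₁h₁ = 45.50; σ_h top = K_a2×45.50 = 15.47; σ_h base = K_a2×(45.50+19.8×2.7) = 33.66.
P₂ = ½(15.47+33.66)×2.7 = 66.33. Total P_a = 21.86+66.33 = 88.19 kN/m.

88.2 kN/m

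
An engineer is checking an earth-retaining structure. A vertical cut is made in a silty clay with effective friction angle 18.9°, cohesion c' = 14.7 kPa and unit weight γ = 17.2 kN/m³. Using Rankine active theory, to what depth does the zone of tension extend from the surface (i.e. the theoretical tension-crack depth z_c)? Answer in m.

K_a = tan²(45° − 18.9°/2) = 0.5107; √K_a = 0.7146.
The active pressure is zero where K_a γ z = 2c√K_a, so z_c = 2c/(γ√K_a) = 2×14.7/(17.2×0.7146) = 2.392 m.

2.39 m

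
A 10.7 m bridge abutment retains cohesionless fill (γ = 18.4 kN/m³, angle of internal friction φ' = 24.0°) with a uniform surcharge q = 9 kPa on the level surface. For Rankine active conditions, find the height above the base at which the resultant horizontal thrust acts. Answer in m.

3.72 m

K_a = 0.4217.
Triangular part P₁ = ½K_aγH² = 444.2 at H/3 = 3.567 m; rectangular part P₂ = K_a q H = 40.61 at H/2 = 5.350 m.
ȳ = (P₁·3.567 + P₂·5.350)/(P₁+P₂) = 3.716 m.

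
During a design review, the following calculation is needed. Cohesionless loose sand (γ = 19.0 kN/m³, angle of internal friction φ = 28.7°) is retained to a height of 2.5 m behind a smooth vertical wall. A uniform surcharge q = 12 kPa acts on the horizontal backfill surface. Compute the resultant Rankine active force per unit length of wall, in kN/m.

31.4 kN/m

K_a = tan²(45° − φ/2) = 0.3511.
Soil triangle: ½ K_a γ H² = 0.5×0.3511×19.0×2.5² = 20.85 kN/m.
Surcharge rectangle: K_a q H = 0.3511×12×2.5 = 10.53 kN/m.
Total = 20.85 + 10.53 = 31.38 kN/m.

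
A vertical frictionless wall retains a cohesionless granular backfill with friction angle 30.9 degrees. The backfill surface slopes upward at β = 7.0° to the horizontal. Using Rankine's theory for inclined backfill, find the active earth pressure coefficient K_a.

0.329

K_a = cos β · (cos β − √(cos²β − cos²φ)) / (cos β + √(cos²β − cos²φ)).
cos β = 0.9925, cos φ = 0.8581, √(cos²β − cos²φ) = 0.4989.
K_a = 0.9925 × (0.9925 − 0.4989)/(0.9925 + 0.4989) = 0.3285.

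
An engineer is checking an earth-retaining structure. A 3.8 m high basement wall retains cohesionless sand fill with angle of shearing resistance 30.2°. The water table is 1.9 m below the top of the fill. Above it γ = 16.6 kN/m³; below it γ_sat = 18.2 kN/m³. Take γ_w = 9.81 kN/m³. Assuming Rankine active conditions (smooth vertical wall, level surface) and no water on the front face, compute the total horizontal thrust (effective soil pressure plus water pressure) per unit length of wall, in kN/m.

K_a = tan²(45° − φ/2) = 0.3307.
γ' = 18.2 − 9.81 = 8.390 kN/m³. Depth below WT = 1.9 m.
σ'_h at WT = K_a γ d_w = 10.43 kPa; at base = 10.43 + K_a γ' × 1.9 = 15.70 kPa.
P₁ (0–1.9 m) = ½×10.43×1.9 = 9.907. P₂ (1.9–3.8 m) = ½(10.43+15.70)×1.9 = 24.82.
P_w = ½ γ_w h₂² = 0.5×9.81×1.9² = 17.71. Total = 9.907+24.82+17.71 = 52.44 kN/m.

52.4 kN/m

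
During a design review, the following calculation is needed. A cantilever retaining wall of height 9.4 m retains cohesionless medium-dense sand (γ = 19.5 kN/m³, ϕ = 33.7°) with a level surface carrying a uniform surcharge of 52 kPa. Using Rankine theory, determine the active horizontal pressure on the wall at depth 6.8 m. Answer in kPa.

K_a = (1 − sin φ)/(1 + sin φ) = 0.2863.
σ_v = γz + q = 19.5 × 6.8 + 52 = 184.6 kPa.
σ_h = K_a σ_v = 0.2863 × 184.6 = 52.85 kPa.

52.9 kPa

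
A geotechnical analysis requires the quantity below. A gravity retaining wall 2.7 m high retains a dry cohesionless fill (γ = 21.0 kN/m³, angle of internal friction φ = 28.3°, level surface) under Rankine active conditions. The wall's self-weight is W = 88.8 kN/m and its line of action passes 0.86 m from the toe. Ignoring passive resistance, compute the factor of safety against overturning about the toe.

3.11

K_a = tan²(45° − 28.3°/2) = 0.3568.
P_a = ½K_aγH² = 0.5×0.3568×21.0×2.7² = 27.31 kN/m, acting at H/3 = 0.9000 m above the base.
Overturning moment M_o = P_a × H/3 = 27.31 × 0.9000 = 24.58.
Resisting moment M_r = W × 0.86 = 88.8 × 0.86 = 76.37.
FS_overturning = M_r/M_o = 76.37/24.58 = 3.107.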